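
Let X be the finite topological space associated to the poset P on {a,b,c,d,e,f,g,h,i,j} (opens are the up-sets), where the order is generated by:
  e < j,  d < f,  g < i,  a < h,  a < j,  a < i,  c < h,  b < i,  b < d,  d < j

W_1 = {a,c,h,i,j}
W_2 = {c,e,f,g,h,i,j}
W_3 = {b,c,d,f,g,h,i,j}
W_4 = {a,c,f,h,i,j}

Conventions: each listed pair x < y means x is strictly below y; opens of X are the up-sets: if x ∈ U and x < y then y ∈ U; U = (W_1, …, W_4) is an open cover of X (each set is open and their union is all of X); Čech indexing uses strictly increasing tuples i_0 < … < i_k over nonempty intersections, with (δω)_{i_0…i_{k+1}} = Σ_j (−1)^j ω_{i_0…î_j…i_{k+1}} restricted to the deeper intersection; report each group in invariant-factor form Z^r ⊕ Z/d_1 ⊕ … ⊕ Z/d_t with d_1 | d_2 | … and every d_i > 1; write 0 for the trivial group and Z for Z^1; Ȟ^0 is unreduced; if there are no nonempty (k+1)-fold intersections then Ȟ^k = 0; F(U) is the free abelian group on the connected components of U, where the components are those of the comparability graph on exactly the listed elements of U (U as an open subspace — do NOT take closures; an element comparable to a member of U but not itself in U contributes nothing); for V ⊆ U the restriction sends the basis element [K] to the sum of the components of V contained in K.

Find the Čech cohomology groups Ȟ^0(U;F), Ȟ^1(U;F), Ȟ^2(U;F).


Ȟ^0(U;F) ≅ Z, Ȟ^1(U;F) ≅ Z and Ȟ^2(U;F) ≅ 0

intersection data:
  W12={c,h,i,j} W13={c,h,i,j} W14={a,c,h,i,j} W23={c,f,g,h,i,j} W24={c,f,h,i,j} W34={c,f,h,i,j}
  W123={c,h,i,j} W124={c,h,i,j} W134={c,h,i,j} W234={c,f,h,i,j}
  W1234={c,h,i,j}
components per intersection:
  W1: {a,c,h,i,j}
  W2: {c,h} {e,j} {f} {g,i}
  W3: {b,d,f,g,i,j} {c,h}
  W4: {a,c,h,i,j} {f}
  W12: {c,h} {i} {j}
  W13: {c,h} {i} {j}
  W14: {a,c,h,i,j}
  W23: {c,h} {f} {g,i} {j}
  W24: {c,h} {f} {i} {j}
  W34: {c,h} {f} {i} {j}
  W123: {c,h} {i} {j}
  W124: {c,h} {i} {j}
  W134: {c,h} {i} {j}
  W234: {c,h} {f} {i} {j}
  W1234: {c,h} {i} {j}
C dims 9,19,13,3; δ0: rk 8, SNF 1^8; δ1: rk 10, SNF 1^10; δ2: rk 3, SNF 1^3
Ȟ^0 = (9 − 8) − 0 = 1, so Ȟ^0 ≅ Z
Ȟ^1 = (19 − 10) − 8 = 1, so Ȟ^1 ≅ Z
Ȟ^2 = (13 − 3) − 10 = 0, so Ȟ^2 ≅ 0


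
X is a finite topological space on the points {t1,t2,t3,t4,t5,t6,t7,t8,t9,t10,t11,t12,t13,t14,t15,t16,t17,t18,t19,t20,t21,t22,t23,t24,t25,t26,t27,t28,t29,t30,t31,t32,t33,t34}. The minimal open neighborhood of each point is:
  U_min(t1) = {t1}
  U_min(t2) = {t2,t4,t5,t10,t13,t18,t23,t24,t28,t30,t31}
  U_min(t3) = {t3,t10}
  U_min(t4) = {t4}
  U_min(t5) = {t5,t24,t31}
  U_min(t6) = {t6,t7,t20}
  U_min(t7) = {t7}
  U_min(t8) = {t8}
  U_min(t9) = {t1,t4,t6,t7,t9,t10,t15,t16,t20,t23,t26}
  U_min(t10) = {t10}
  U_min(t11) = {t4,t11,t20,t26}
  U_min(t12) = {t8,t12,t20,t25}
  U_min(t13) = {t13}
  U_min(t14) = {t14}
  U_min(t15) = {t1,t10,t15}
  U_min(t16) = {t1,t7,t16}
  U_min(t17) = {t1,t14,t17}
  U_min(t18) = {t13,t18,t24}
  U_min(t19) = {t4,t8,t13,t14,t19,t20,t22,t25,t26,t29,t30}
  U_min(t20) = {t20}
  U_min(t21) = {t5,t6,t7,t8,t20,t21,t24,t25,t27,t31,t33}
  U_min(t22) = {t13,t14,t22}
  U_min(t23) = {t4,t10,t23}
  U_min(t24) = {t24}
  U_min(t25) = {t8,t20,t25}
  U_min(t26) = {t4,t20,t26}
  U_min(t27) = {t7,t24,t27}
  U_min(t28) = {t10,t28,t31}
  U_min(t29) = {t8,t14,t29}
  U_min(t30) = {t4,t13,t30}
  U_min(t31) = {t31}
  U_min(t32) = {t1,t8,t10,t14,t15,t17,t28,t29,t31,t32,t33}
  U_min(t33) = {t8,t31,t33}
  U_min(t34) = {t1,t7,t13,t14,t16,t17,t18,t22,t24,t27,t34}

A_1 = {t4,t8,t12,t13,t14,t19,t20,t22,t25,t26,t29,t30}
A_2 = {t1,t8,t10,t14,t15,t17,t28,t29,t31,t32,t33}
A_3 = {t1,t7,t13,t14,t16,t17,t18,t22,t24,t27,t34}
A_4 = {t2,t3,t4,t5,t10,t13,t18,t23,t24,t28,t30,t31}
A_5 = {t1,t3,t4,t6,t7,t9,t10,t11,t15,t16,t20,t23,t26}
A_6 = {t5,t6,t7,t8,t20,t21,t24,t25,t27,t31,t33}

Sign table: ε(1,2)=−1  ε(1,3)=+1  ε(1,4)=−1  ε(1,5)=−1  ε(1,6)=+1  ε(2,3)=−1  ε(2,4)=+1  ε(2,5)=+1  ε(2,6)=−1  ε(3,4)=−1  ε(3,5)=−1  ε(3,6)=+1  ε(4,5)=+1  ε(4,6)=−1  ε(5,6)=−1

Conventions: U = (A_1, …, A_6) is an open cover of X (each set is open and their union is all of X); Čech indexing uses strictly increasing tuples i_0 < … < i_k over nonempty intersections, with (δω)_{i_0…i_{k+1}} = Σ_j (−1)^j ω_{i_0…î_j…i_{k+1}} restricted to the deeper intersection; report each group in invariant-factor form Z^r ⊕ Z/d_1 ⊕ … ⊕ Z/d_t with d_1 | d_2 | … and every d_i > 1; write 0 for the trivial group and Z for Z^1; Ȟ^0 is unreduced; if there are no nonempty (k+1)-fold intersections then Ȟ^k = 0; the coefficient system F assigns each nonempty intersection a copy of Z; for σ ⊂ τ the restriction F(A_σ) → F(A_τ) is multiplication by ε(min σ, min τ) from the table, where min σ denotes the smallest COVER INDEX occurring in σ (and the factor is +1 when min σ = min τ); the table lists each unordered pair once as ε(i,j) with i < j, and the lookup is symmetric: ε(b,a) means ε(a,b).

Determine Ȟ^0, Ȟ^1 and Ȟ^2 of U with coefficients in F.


Ȟ^0 ≅ Z; Ȟ^1 ≅ 0; Ȟ^2 ≅ Z/2

nonempty intersections:
  A12={t8,t14,t29} A13={t13,t14,t22} A14={t4,t13,t30} A15={t4,t20,t26} A16={t8,t20,t25} A23={t1,t14,t17} A24={t10,t28,t31} A25={t1,t10,t15} A26={t8,t31,t33} A34={t13,t18,t24} A35={t1,t7,t16} A36={t7,t24,t27} A45={t3,t4,t10,t23} A46={t5,t24,t31} A56={t6,t7,t20}
  A123={t14} A126={t8} A134={t13} A145={t4} A156={t20} A235={t1} A245={t10} A246={t31} A346={t24} A356={t7}
C dims 6,15,10; δ0: rk 5, SNF 1^5; δ1: rk 10, SNF 1^9·2
Ȟ^0: (6−5)−0=1 ⇒ Z
Ȟ^1: (15−10)−5=0 ⇒ 0
Ȟ^2: (10−0)−10=0 plus torsion [2] ⇒ Z/2


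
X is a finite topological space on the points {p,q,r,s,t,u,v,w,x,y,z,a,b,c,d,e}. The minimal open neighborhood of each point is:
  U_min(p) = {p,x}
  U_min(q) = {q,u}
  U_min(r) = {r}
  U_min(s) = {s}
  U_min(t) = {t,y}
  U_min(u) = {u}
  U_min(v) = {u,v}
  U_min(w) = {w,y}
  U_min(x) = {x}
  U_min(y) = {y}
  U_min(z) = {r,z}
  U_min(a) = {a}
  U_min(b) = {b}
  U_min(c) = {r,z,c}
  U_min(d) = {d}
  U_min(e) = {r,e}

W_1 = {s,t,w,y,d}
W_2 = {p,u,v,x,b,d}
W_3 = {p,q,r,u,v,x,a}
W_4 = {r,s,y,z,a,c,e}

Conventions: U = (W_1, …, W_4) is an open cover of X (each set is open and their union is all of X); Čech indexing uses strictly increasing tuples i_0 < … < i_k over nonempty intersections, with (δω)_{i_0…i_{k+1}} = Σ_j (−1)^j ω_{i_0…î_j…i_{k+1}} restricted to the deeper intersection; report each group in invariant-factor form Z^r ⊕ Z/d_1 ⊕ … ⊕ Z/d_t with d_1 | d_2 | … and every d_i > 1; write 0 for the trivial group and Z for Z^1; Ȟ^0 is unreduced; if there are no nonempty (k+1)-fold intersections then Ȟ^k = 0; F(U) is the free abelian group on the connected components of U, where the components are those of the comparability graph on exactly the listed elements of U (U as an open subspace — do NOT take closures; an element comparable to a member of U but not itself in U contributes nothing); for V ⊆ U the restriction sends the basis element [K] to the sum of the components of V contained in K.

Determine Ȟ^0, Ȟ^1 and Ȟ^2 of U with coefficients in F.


nonempty intersections:
  W12={d} W14={s,y} W23={p,u,v,x} W34={r,a}
components per intersection:
  W1: {s} {t,w,y} {d}
  W2: {p,x} {u,v} {b} {d}
  W3: {p,x} {q,u,v} {r} {a}
  W4: {r,z,c,e} {s} {y} {a}
  W12: {d}
  W14: {s} {y}
  W23: {p,x} {u,v}
  W34: {r} {a}
C dims 15,7; δ0: rk 7, SNF 1^7
Ȟ^0: (15−7)−0=8 ⇒ Z^8
Ȟ^1: (7−0)−7=0 ⇒ 0
Ȟ^2: (0−0)−0=0 ⇒ 0

Ȟ^0 = Z^8,  Ȟ^1 = 0,  Ȟ^2 = 0


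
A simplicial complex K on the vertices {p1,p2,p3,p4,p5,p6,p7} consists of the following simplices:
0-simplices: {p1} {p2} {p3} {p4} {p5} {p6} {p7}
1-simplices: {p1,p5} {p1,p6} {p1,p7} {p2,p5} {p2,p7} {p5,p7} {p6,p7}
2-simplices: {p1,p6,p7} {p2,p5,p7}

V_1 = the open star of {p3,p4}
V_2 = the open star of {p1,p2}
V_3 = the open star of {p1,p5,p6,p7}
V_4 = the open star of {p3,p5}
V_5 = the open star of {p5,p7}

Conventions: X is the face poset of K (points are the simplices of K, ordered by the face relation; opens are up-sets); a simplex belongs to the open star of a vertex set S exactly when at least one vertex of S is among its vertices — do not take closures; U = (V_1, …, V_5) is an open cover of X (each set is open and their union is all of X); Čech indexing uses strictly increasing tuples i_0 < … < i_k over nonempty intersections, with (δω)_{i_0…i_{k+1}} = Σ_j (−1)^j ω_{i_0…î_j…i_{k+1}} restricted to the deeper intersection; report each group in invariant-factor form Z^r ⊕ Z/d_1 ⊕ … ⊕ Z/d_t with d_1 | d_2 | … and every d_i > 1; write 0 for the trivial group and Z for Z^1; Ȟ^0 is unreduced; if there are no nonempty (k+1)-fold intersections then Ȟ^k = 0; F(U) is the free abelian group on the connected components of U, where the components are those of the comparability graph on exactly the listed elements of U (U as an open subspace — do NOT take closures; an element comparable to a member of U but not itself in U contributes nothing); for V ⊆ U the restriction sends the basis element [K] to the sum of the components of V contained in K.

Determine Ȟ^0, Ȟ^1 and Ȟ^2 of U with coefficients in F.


Ȟ^0(U;F) ≅ Z^3,  Ȟ^1(U;F) ≅ 0,  Ȟ^2(U;F) ≅ 0

nerve of the cover:
  V1={{p3},{p4}} V2={{p1},{p2},{p1,p5},{p1,p6},{p1,p7},{p2,p5},{p2,p7},{p1,p6,p7},{p2,p5,p7}} V3={{p1},{p5},{p6},{p7},{p1,p5},{p1,p6},{p1,p7},{p2,p5},{p2,p7},{p5,p7},{p6,p7},{p1,p6,p7},{p2,p5,p7}} V4={{p3},{p5},{p1,p5},{p2,p5},{p5,p7},{p2,p5,p7}} V5={{p5},{p7},{p1,p5},{p1,p7},{p2,p5},{p2,p7},{p5,p7},{p6,p7},{p1,p6,p7},{p2,p5,p7}}
  V14={{p3}} V23={{p1},{p1,p5},{p1,p6},{p1,p7},{p2,p5},{p2,p7},{p1,p6,p7},{p2,p5,p7}} V24={{p1,p5},{p2,p5},{p2,p5,p7}} V25={{p1,p5},{p1,p7},{p2,p5},{p2,p7},{p1,p6,p7},{p2,p5,p7}} V34={{p5},{p1,p5},{p2,p5},{p5,p7},{p2,p5,p7}} V35={{p5},{p7},{p1,p5},{p1,p7},{p2,p5},{p2,p7},{p5,p7},{p6,p7},{p1,p6,p7},{p2,p5,p7}} V45={{p5},{p1,p5},{p2,p5},{p5,p7},{p2,p5,p7}}
  V234={{p1,p5},{p2,p5},{p2,p5,p7}} V235={{p1,p5},{p1,p7},{p2,p5},{p2,p7},{p1,p6,p7},{p2,p5,p7}} V245={{p1,p5},{p2,p5},{p2,p5,p7}} V345={{p5},{p1,p5},{p2,p5},{p5,p7},{p2,p5,p7}}
  V2345={{p1,p5},{p2,p5},{p2,p5,p7}}
components per intersection:
  V1: {{p3}} {{p4}}
  V2: {{p1},{p1,p5},{p1,p6},{p1,p7},{p1,p6,p7}} {{p2},{p2,p5},{p2,p7},{p2,p5,p7}}
  V3: {{p1},{p5},{p6},{p7},{p1,p5},{p1,p6},{p1,p7},{p2,p5},{p2,p7},{p5,p7},{p6,p7},{p1,p6,p7},{p2,p5,p7}}
  V4: {{p3}} {{p5},{p1,p5},{p2,p5},{p5,p7},{p2,p5,p7}}
  V5: {{p5},{p7},{p1,p5},{p1,p7},{p2,p5},{p2,p7},{p5,p7},{p6,p7},{p1,p6,p7},{p2,p5,p7}}
  V14: {{p3}}
  V23: {{p1},{p1,p5},{p1,p6},{p1,p7},{p1,p6,p7}} {{p2,p5},{p2,p7},{p2,p5,p7}}
  V24: {{p1,p5}} {{p2,p5},{p2,p5,p7}}
  V25: {{p1,p5}} {{p1,p7},{p1,p6,p7}} {{p2,p5},{p2,p7},{p2,p5,p7}}
  V34: {{p5},{p1,p5},{p2,p5},{p5,p7},{p2,p5,p7}}
  V35: {{p5},{p7},{p1,p5},{p1,p7},{p2,p5},{p2,p7},{p5,p7},{p6,p7},{p1,p6,p7},{p2,p5,p7}}
  V45: {{p5},{p1,p5},{p2,p5},{p5,p7},{p2,p5,p7}}
  V234: {{p1,p5}} {{p2,p5},{p2,p5,p7}}
  V235: {{p1,p5}} {{p1,p7},{p1,p6,p7}} {{p2,p5},{p2,p7},{p2,p5,p7}}
  V245: {{p1,p5}} {{p2,p5},{p2,p5,p7}}
  V345: {{p5},{p1,p5},{p2,p5},{p5,p7},{p2,p5,p7}}
  V2345: {{p1,p5}} {{p2,p5},{p2,p5,p7}}
C dims 8,11,8,2; δ0: rk 5, SNF 1^5; δ1: rk 6, SNF 1^6; δ2: rk 2, SNF 1^2
Ȟ^0 = (8 − 5) − 0 = 3, so Ȟ^0 ≅ Z^3
Ȟ^1 = (11 − 6) − 5 = 0, so Ȟ^1 ≅ 0
Ȟ^2 = (8 − 2) − 6 = 0, so Ȟ^2 ≅ 0


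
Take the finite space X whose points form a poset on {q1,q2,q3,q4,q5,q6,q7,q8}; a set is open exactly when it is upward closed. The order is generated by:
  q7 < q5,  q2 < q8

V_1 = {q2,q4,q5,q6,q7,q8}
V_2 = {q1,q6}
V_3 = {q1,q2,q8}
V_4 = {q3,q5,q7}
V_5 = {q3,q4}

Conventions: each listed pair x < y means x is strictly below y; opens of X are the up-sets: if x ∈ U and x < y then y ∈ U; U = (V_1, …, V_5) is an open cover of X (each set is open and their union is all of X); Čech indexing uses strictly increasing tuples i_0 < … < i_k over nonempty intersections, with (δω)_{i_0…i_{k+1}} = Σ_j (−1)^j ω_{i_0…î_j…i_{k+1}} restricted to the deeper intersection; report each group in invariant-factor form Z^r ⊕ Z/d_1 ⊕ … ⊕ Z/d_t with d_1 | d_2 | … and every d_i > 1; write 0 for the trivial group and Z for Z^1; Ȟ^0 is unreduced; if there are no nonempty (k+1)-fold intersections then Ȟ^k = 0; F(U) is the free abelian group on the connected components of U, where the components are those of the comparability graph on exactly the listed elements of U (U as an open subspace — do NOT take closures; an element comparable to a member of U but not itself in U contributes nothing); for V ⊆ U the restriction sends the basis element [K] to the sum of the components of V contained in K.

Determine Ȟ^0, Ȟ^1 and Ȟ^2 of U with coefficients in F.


intersection data:
  V12={q6} V13={q2,q8} V14={q5,q7} V15={q4} V23={q1} V45={q3}
components per intersection:
  V1: {q2,q8} {q4} {q5,q7} {q6}
  V2: {q1} {q6}
  V3: {q1} {q2,q8}
  V4: {q3} {q5,q7}
  V5: {q3} {q4}
  V12: {q6}
  V13: {q2,q8}
  V14: {q5,q7}
  V15: {q4}
  V23: {q1}
  V45: {q3}
C dims 12,6; δ0: rk 6, SNF 1^6
Ȟ^0 = (12 − 6) − 0 = 6, so Ȟ^0 ≅ Z^6
Ȟ^1 = (6 − 0) − 6 = 0, so Ȟ^1 ≅ 0
Ȟ^2 = (0 − 0) − 0 = 0, so Ȟ^2 ≅ 0

Ȟ^0 = Z^6,  Ȟ^1 = 0,  Ȟ^2 = 0


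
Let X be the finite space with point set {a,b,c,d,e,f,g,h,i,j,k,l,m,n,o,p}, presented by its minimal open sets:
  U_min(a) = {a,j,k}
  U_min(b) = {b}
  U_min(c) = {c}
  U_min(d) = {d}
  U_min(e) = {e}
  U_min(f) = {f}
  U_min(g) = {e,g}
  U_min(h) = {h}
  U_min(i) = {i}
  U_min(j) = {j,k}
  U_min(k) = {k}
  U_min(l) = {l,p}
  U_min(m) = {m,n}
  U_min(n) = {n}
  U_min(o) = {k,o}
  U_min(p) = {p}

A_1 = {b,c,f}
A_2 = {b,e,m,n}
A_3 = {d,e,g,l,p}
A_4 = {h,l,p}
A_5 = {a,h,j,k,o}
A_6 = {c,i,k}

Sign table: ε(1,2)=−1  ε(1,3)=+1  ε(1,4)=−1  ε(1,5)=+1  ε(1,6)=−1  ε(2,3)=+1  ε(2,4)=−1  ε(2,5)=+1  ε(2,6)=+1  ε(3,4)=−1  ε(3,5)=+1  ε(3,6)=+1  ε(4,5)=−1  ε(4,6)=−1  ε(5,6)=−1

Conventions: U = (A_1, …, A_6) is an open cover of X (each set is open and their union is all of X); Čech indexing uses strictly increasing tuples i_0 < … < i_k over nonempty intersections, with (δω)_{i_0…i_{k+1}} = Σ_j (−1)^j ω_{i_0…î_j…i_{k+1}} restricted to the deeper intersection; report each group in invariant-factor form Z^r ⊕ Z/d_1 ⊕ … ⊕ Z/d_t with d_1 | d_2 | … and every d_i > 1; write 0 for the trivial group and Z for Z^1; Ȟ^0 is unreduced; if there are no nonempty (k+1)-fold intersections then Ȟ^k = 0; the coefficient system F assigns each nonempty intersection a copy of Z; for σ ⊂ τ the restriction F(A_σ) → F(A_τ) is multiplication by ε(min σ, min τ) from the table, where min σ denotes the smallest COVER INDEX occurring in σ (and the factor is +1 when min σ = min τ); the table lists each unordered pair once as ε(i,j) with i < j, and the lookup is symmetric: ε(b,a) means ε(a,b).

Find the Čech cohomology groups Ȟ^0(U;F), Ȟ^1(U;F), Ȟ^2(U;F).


Ȟ^0(U;F) ≅ 0, Ȟ^1(U;F) ≅ Z/2 and Ȟ^2(U;F) ≅ 0

nerve of the cover:
  A12={b} A16={c} A23={e} A34={l,p} A45={h} A56={k}
C dims 6,6; δ0: rk 6, SNF 1^5·2
Ȟ^0 = (6 − 6) − 0 = 0, so Ȟ^0 ≅ 0
Ȟ^1 = (6 − 0) − 6 = 0 plus torsion [2], so Ȟ^1 ≅ Z/2
Ȟ^2 = (0 − 0) − 0 = 0, so Ȟ^2 ≅ 0


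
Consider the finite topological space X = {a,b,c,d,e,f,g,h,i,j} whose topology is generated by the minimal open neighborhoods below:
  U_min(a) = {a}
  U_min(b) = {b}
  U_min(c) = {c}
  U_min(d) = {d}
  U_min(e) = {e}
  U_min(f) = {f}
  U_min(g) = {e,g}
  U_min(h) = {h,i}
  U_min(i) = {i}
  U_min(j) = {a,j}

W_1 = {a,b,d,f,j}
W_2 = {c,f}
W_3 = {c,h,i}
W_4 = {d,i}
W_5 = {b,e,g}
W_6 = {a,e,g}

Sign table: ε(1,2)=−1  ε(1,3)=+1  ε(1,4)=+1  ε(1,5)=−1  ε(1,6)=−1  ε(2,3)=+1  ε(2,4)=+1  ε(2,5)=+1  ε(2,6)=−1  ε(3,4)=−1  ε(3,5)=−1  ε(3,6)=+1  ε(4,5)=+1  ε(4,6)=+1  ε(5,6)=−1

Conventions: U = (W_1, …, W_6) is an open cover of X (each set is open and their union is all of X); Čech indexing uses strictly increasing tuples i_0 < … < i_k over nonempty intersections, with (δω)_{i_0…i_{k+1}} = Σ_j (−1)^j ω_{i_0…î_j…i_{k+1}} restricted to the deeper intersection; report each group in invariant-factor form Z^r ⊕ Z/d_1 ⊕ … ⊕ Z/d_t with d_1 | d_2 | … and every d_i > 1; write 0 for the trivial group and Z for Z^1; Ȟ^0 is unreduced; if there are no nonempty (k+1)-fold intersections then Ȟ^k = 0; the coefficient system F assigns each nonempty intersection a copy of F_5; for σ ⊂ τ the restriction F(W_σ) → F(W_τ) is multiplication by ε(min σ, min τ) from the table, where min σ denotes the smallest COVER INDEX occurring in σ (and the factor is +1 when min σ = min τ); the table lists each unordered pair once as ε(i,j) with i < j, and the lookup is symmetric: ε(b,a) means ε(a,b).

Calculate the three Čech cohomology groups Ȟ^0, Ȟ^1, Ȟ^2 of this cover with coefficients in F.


nerve simplices:
  W12={f} W14={d} W15={b} W16={a} W23={c} W34={i} W56={e,g}
C dims 6,7; δ0: rk_F5 6
degree 0: 6−6−0 = 0 → Ȟ^0 ≅ 0
degree 1: 7−0−6 = 1 → Ȟ^1 ≅ Z/5
degree 2: 0−0−0 = 0 → Ȟ^2 ≅ 0

Ȟ^0(U;F) ≅ 0; Ȟ^1(U;F) ≅ Z/5; Ȟ^2(U;F) ≅ 0


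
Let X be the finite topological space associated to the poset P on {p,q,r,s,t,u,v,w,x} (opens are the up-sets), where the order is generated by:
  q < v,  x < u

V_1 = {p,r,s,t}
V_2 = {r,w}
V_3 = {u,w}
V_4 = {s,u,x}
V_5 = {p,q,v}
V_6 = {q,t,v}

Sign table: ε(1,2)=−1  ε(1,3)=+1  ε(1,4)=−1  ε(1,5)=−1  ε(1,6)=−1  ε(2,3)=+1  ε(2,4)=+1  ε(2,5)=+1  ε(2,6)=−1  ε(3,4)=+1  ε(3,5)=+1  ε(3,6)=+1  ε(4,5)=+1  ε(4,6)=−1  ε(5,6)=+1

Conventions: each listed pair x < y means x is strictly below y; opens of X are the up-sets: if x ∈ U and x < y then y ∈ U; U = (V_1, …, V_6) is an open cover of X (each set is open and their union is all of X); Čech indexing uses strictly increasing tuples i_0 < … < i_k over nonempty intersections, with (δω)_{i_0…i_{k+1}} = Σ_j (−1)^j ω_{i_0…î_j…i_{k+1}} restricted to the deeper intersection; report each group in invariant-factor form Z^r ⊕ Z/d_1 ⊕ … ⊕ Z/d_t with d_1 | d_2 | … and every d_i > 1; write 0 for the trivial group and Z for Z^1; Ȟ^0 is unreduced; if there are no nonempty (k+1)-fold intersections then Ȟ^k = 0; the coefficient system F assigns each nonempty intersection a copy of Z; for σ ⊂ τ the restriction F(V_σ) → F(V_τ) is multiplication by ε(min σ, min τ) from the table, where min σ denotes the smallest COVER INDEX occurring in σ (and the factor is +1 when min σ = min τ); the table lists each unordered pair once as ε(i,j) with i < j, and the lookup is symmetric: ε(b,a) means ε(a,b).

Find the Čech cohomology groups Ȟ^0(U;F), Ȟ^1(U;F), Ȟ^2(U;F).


Ȟ^0 = Z, Ȟ^1 = Z^2 and Ȟ^2 = 0

nerve simplices:
  V12={r} V14={s} V15={p} V16={t} V23={w} V34={u} V56={q,v}
C dims 6,7; δ0: rk 5, SNF 1^5
degree 0: 6−5−0 = 1 → Ȟ^0 ≅ Z
degree 1: 7−0−5 = 2 → Ȟ^1 ≅ Z^2
degree 2: 0−0−0 = 0 → Ȟ^2 ≅ 0


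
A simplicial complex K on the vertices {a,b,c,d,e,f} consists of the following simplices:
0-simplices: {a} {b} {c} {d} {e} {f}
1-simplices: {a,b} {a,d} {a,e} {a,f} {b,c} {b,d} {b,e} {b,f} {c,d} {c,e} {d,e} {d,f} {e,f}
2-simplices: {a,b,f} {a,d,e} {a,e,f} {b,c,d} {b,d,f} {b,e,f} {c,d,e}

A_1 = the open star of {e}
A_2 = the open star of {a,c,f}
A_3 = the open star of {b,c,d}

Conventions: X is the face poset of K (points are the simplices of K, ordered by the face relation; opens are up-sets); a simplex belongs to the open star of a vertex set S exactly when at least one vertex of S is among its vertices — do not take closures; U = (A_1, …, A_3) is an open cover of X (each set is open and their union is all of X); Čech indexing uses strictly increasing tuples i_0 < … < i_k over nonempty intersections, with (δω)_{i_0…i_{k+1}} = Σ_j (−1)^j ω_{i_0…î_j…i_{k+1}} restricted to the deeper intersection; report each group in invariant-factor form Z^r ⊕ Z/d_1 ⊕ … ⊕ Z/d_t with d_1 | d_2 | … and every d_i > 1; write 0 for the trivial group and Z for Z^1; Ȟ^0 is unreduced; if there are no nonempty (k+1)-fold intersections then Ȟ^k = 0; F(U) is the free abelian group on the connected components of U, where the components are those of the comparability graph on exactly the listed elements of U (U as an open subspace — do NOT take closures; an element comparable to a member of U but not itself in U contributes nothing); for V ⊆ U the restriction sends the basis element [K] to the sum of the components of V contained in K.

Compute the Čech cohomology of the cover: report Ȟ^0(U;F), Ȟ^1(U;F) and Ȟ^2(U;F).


Ȟ^0 = Z, Ȟ^1 = Z, Ȟ^2 = 0

nerve simplices:
  A1={{e},{a,e},{b,e},{c,e},{d,e},{e,f},{a,d,e},{a,e,f},{b,e,f},{c,d,e}} A2={{a},{c},{f},{a,b},{a,d},{a,e},{a,f},{b,c},{b,f},{c,d},{c,e},{d,f},{e,f},{a,b,f},{a,d,e},{a,e,f},{b,c,d},{b,d,f},{b,e,f},{c,d,e}} A3={{b},{c},{d},{a,b},{a,d},{b,c},{b,d},{b,e},{b,f},{c,d},{c,e},{d,e},{d,f},{a,b,f},{a,d,e},{b,c,d},{b,d,f},{b,e,f},{c,d,e}}
  A12={{a,e},{c,e},{e,f},{a,d,e},{a,e,f},{b,e,f},{c,d,e}} A13={{b,e},{c,e},{d,e},{a,d,e},{b,e,f},{c,d,e}} A23={{c},{a,b},{a,d},{b,c},{b,f},{c,d},{c,e},{d,f},{a,b,f},{a,d,e},{b,c,d},{b,d,f},{b,e,f},{c,d,e}}
  A123={{c,e},{a,d,e},{b,e,f},{c,d,e}}
components per intersection:
  A1: {{e},{a,e},{b,e},{c,e},{d,e},{e,f},{a,d,e},{a,e,f},{b,e,f},{c,d,e}}
  A2: {{a},{f},{a,b},{a,d},{a,e},{a,f},{b,f},{d,f},{e,f},{a,b,f},{a,d,e},{a,e,f},{b,d,f},{b,e,f}} {{c},{b,c},{c,d},{c,e},{b,c,d},{c,d,e}}
  A3: {{b},{c},{d},{a,b},{a,d},{b,c},{b,d},{b,e},{b,f},{c,d},{c,e},{d,e},{d,f},{a,b,f},{a,d,e},{b,c,d},{b,d,f},{b,e,f},{c,d,e}}
  A12: {{a,e},{e,f},{a,d,e},{a,e,f},{b,e,f}} {{c,e},{c,d,e}}
  A13: {{b,e},{b,e,f}} {{c,e},{d,e},{a,d,e},{c,d,e}}
  A23: {{c},{b,c},{c,d},{c,e},{b,c,d},{c,d,e}} {{a,b},{b,f},{d,f},{a,b,f},{b,d,f},{b,e,f}} {{a,d},{a,d,e}}
  A123: {{c,e},{c,d,e}} {{a,d,e}} {{b,e,f}}
C dims 4,7,3; δ0: rk 3, SNF 1^3; δ1: rk 3, SNF 1^3
degree 0: 4−3−0 = 1 → Ȟ^0 ≅ Z
degree 1: 7−3−3 = 1 → Ȟ^1 ≅ Z
degree 2: 3−0−3 = 0 → Ȟ^2 ≅ 0


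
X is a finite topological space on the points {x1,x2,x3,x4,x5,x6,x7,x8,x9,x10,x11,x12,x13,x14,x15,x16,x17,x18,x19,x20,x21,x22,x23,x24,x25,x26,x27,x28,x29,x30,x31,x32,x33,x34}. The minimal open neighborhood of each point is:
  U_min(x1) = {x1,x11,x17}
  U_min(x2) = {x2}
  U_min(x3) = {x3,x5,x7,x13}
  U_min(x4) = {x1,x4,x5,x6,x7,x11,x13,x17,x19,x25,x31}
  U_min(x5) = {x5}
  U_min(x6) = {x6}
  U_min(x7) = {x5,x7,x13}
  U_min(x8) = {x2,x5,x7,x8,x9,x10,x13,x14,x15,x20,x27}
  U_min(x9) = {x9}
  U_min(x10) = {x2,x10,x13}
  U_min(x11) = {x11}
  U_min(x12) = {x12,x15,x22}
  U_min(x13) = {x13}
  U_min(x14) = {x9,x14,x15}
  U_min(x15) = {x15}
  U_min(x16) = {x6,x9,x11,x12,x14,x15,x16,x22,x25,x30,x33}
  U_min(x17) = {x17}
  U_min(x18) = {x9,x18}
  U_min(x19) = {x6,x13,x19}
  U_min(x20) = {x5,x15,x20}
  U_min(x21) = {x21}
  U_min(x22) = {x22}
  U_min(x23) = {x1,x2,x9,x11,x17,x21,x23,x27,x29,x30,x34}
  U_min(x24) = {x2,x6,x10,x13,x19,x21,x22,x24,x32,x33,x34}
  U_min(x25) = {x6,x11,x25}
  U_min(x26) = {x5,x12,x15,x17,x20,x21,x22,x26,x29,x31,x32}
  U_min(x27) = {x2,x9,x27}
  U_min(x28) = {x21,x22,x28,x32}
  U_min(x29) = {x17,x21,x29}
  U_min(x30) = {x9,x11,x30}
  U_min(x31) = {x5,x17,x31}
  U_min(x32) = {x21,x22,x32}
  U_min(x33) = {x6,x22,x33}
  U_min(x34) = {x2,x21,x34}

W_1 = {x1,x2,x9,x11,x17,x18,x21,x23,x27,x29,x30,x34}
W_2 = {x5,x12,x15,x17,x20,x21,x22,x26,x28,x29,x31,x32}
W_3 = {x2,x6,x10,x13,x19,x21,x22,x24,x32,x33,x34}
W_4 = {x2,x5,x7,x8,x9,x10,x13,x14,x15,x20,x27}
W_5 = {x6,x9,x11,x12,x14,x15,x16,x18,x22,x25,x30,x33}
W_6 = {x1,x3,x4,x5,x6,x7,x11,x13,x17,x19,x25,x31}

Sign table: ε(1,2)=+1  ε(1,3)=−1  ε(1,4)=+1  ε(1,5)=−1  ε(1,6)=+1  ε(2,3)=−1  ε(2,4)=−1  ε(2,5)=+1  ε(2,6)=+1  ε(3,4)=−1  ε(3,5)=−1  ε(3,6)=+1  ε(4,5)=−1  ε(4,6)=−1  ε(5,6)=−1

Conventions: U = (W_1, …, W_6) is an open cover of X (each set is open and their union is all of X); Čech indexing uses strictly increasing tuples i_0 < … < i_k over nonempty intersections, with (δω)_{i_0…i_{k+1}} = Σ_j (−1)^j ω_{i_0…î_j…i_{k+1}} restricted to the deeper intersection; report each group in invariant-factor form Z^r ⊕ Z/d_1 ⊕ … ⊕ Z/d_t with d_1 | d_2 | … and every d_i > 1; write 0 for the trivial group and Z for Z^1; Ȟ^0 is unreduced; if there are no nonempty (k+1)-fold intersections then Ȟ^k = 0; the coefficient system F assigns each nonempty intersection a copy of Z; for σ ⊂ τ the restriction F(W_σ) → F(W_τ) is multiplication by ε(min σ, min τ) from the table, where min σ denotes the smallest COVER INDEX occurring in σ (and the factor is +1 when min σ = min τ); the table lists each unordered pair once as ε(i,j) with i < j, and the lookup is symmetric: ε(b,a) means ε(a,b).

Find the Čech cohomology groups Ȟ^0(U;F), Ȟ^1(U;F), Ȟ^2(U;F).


Ȟ^0 ≅ 0; Ȟ^1 ≅ Z/2; Ȟ^2 ≅ Z

nerve of the cover:
  W12={x17,x21,x29} W13={x2,x21,x34} W14={x2,x9,x27} W15={x9,x11,x18,x30} W16={x1,x11,x17} W23={x21,x22,x32} W24={x5,x15,x20} W25={x12,x15,x22} W26={x5,x17,x31} W34={x2,x10,x13} W35={x6,x22,x33} W36={x6,x13,x19} W45={x9,x14,x15} W46={x5,x7,x13} W56={x6,x11,x25}
  W123={x21} W126={x17} W134={x2} W145={x9} W156={x11} W235={x22} W245={x15} W246={x5} W346={x13} W356={x6}
C dims 6,15,10; δ0: rk 6, SNF 1^5·2; δ1: rk 9, SNF 1^9
Ȟ^0 = (6 − 6) − 0 = 0, so Ȟ^0 ≅ 0
Ȟ^1 = (15 − 9) − 6 = 0 plus torsion [2], so Ȟ^1 ≅ Z/2
Ȟ^2 = (10 − 0) − 9 = 1, so Ȟ^2 ≅ Z


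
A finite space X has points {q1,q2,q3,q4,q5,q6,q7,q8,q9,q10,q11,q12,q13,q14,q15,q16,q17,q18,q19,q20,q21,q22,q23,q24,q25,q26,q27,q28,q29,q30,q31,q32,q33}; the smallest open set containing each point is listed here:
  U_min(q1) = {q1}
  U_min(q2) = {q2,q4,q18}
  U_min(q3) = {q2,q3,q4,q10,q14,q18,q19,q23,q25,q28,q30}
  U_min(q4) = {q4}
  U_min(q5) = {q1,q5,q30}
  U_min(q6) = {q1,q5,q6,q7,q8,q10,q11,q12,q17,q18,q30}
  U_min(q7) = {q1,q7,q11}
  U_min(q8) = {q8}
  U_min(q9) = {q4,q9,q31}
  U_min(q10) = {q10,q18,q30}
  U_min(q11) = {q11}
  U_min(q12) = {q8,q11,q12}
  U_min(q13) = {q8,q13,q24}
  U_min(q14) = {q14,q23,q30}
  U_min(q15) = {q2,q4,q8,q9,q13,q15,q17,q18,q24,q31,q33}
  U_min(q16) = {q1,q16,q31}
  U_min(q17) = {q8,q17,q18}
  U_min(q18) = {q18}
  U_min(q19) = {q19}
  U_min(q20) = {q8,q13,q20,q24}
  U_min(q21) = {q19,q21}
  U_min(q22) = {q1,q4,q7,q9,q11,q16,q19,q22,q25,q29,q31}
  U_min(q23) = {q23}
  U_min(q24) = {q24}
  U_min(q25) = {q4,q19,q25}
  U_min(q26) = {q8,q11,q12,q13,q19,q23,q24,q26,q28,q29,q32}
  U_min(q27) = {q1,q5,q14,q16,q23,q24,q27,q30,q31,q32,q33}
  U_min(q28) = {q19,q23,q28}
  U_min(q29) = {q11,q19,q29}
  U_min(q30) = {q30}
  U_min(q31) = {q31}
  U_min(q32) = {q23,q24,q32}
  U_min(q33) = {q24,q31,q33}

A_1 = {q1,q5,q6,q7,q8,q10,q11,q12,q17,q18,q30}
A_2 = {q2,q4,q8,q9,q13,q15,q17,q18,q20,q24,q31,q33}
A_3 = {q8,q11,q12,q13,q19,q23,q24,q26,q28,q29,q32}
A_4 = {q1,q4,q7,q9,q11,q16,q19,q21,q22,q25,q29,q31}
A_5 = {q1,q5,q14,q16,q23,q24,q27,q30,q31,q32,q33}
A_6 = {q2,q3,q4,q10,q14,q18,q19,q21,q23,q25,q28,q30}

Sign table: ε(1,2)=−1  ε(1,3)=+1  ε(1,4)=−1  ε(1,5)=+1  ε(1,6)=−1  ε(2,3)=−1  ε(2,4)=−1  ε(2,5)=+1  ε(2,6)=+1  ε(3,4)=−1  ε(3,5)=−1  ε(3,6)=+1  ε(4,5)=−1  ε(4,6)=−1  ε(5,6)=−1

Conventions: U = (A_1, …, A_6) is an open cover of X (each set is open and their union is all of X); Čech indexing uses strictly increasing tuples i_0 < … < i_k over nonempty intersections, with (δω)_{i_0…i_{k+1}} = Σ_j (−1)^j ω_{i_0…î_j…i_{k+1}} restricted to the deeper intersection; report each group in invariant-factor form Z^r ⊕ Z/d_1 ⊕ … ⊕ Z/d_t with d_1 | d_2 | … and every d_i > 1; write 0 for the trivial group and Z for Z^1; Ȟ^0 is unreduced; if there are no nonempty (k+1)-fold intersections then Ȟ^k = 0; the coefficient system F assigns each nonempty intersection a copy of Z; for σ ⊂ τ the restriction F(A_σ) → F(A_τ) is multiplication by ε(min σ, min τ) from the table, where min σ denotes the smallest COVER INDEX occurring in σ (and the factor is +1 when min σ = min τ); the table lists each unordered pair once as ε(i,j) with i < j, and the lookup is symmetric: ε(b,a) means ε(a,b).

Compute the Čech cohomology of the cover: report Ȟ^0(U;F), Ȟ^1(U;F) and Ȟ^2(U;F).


Ȟ^0 = 0, Ȟ^1 = Z/2, Ȟ^2 = Z

intersection data:
  A12={q8,q17,q18} A13={q8,q11,q12} A14={q1,q7,q11} A15={q1,q5,q30} A16={q10,q18,q30} A23={q8,q13,q24} A24={q4,q9,q31} A25={q24,q31,q33} A26={q2,q4,q18} A34={q11,q19,q29} A35={q23,q24,q32} A36={q19,q23,q28} A45={q1,q16,q31} A46={q4,q19,q21,q25} A56={q14,q23,q30}
  A123={q8} A126={q18} A134={q11} A145={q1} A156={q30} A235={q24} A245={q31} A246={q4} A346={q19} A356={q23}
C dims 6,15,10; δ0: rk 6, SNF 1^5·2; δ1: rk 9, SNF 1^9
Ȟ^0 = (6 − 6) − 0 = 0, so Ȟ^0 ≅ 0
Ȟ^1 = (15 − 9) − 6 = 0 plus torsion [2], so Ȟ^1 ≅ Z/2
Ȟ^2 = (10 − 0) − 9 = 1, so Ȟ^2 ≅ Z


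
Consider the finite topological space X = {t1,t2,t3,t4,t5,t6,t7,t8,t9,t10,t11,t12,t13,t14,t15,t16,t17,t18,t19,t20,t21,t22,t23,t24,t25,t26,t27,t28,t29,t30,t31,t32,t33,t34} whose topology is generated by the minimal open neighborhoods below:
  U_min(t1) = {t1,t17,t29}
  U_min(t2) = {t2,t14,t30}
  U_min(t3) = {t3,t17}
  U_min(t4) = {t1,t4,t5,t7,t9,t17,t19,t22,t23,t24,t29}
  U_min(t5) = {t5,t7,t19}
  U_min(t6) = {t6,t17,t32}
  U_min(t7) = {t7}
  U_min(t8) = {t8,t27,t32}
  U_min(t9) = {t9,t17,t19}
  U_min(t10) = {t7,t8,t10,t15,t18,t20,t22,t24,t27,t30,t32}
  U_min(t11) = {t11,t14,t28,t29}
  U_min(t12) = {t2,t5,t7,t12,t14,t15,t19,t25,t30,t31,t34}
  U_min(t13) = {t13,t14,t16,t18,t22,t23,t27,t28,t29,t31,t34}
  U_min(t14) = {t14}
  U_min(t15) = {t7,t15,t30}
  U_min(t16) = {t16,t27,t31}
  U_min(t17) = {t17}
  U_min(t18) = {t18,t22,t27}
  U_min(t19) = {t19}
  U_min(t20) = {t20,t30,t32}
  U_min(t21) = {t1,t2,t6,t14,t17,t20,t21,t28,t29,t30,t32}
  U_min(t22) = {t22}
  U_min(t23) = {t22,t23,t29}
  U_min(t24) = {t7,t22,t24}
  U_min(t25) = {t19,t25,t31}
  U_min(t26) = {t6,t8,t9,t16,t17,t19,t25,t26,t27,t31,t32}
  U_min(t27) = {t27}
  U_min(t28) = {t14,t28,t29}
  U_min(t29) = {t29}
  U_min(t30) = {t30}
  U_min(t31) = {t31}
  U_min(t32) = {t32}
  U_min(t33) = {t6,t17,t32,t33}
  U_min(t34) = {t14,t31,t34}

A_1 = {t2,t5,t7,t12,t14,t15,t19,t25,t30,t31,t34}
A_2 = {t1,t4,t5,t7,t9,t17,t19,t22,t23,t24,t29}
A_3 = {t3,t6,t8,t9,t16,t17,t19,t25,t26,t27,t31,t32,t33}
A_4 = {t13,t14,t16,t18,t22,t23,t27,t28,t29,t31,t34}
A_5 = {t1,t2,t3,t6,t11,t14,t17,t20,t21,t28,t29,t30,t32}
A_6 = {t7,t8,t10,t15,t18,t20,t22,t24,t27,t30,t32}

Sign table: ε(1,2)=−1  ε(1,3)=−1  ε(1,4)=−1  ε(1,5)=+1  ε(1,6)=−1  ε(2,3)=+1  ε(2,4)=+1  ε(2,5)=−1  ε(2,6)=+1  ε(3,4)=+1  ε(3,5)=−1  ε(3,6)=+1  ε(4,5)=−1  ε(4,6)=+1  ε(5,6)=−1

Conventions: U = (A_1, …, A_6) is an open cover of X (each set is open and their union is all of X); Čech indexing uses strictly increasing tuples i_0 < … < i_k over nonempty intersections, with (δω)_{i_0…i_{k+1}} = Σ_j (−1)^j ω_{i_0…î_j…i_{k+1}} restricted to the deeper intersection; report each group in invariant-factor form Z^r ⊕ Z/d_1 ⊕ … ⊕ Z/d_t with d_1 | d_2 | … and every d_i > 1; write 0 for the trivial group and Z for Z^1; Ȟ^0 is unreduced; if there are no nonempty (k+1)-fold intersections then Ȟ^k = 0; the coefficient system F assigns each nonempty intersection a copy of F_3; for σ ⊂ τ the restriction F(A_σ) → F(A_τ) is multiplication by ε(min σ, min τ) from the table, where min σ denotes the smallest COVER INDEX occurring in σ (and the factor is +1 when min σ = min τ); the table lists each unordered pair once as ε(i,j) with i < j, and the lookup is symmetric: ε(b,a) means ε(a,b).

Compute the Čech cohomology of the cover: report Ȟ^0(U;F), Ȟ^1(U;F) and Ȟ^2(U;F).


Ȟ^0(U;F) ≅ Z/3, Ȟ^1(U;F) ≅ 0 and Ȟ^2(U;F) ≅ 0

cover nerve:
  A12={t5,t7,t19} A13={t19,t25,t31} A14={t14,t31,t34} A15={t2,t14,t30} A16={t7,t15,t30} A23={t9,t17,t19} A24={t22,t23,t29} A25={t1,t17,t29} A26={t7,t22,t24} A34={t16,t27,t31} A35={t3,t6,t17,t32} A36={t8,t27,t32} A45={t14,t28,t29} A46={t18,t22,t27} A56={t20,t30,t32}
  A123={t19} A126={t7} A134={t31} A145={t14} A156={t30} A235={t17} A245={t29} A246={t22} A346={t27} A356={t32}
C dims 6,15,10; δ0: rk_F3 5; δ1: rk_F3 10
Ȟ^0: (6−5)−0=1 ⇒ Z/3
Ȟ^1: (15−10)−5=0 ⇒ 0
Ȟ^2: (10−0)−10=0 ⇒ 0


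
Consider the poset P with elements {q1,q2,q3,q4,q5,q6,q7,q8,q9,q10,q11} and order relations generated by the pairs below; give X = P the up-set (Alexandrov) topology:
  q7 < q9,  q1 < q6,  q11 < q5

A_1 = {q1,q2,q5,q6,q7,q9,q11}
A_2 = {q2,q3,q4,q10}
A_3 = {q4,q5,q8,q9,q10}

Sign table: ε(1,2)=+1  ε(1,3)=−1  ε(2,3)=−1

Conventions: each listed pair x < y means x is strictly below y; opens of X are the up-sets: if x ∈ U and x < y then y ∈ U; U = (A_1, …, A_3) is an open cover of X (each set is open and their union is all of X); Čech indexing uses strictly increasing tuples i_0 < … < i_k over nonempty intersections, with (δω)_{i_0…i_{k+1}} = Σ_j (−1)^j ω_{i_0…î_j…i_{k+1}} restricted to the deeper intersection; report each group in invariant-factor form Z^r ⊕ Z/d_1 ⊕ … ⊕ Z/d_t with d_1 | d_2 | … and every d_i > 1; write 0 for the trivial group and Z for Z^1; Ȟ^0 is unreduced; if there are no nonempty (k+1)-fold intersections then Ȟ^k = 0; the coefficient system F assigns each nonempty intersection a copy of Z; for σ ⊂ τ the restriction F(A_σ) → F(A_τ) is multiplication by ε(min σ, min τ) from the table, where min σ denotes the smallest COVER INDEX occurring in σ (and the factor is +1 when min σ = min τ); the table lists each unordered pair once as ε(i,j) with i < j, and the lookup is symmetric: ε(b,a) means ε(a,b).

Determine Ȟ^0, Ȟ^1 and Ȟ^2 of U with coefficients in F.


Ȟ^0 = Z; Ȟ^1 = Z; Ȟ^2 = 0

intersection data:
  A12={q2} A13={q5,q9} A23={q4,q10}
C dims 3,3; δ0: rk 2, SNF 1^2
Ȟ^0 = (3 − 2) − 0 = 1, so Ȟ^0 ≅ Z
Ȟ^1 = (3 − 0) − 2 = 1, so Ȟ^1 ≅ Z
Ȟ^2 = (0 − 0) − 0 = 0, so Ȟ^2 ≅ 0


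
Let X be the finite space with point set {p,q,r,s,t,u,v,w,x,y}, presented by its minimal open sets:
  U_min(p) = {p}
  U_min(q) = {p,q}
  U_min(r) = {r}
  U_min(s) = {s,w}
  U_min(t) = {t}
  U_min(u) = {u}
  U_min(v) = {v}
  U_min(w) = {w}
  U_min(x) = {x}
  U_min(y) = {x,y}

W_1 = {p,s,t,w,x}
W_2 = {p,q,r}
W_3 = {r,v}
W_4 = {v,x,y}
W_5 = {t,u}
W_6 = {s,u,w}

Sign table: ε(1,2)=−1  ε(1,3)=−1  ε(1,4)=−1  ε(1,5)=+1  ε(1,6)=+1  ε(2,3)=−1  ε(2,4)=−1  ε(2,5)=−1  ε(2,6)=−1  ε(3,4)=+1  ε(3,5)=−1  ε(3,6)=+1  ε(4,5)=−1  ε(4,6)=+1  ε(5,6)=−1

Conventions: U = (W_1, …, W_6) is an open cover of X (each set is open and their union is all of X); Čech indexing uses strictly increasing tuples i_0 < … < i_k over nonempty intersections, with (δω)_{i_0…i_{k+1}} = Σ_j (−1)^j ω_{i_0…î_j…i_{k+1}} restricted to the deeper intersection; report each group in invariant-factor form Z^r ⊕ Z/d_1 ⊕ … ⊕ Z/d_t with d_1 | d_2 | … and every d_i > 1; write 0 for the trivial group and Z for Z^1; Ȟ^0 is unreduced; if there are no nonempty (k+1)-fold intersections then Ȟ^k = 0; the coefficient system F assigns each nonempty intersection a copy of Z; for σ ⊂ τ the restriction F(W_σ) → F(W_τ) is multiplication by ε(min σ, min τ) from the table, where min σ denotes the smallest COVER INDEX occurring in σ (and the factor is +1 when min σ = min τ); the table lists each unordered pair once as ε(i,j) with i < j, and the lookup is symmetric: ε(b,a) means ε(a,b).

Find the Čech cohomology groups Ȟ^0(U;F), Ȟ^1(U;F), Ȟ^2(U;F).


nerve simplices:
  W12={p} W14={x} W15={t} W16={s,w} W23={r} W34={v} W56={u}
C dims 6,7; δ0: rk 6, SNF 1^5·2
degree 0: 6−6−0 = 0 → Ȟ^0 ≅ 0
degree 1: 7−0−6 = 1 plus torsion [2] → Ȟ^1 ≅ Z ⊕ Z/2
degree 2: 0−0−0 = 0 → Ȟ^2 ≅ 0

Ȟ^0(U;F) ≅ 0, Ȟ^1(U;F) ≅ Z ⊕ Z/2 and Ȟ^2(U;F) ≅ 0


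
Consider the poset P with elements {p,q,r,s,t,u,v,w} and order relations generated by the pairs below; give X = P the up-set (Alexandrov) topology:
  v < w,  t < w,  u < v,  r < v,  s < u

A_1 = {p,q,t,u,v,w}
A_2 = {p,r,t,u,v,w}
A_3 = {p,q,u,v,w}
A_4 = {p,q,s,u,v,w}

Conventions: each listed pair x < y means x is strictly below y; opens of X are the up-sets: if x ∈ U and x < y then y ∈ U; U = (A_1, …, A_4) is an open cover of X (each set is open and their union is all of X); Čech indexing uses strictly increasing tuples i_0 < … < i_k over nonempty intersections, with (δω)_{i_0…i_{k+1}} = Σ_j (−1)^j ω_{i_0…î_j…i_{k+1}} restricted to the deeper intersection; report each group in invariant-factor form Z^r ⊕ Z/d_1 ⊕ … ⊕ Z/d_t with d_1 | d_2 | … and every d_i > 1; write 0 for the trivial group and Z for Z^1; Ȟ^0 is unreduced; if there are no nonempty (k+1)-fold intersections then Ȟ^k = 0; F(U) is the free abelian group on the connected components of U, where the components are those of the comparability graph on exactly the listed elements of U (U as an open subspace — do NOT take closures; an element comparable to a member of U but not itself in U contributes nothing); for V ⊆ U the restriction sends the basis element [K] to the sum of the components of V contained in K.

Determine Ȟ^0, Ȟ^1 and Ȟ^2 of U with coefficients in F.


Ȟ^0 ≅ Z^3,  Ȟ^1 ≅ 0,  Ȟ^2 ≅ 0

nonempty overlaps:
  A12={p,t,u,v,w} A13={p,q,u,v,w} A14={p,q,u,v,w} A23={p,u,v,w} A24={p,u,v,w} A34={p,q,u,v,w}
  A123={p,u,v,w} A124={p,u,v,w} A134={p,q,u,v,w} A234={p,u,v,w}
  A1234={p,u,v,w}
components per intersection:
  A1: {p} {q} {t,u,v,w}
  A2: {p} {r,t,u,v,w}
  A3: {p} {q} {u,v,w}
  A4: {p} {q} {s,u,v,w}
  A12: {p} {t,u,v,w}
  A13: {p} {q} {u,v,w}
  A14: {p} {q} {u,v,w}
  A23: {p} {u,v,w}
  A24: {p} {u,v,w}
  A34: {p} {q} {u,v,w}
  A123: {p} {u,v,w}
  A124: {p} {u,v,w}
  A134: {p} {q} {u,v,w}
  A234: {p} {u,v,w}
  A1234: {p} {u,v,w}
C dims 11,15,9,2; δ0: rk 8, SNF 1^8; δ1: rk 7, SNF 1^7; δ2: rk 2, SNF 1^2
degree 0: 11−8−0 = 3 → Ȟ^0 ≅ Z^3
degree 1: 15−7−8 = 0 → Ȟ^1 ≅ 0
degree 2: 9−2−7 = 0 → Ȟ^2 ≅ 0


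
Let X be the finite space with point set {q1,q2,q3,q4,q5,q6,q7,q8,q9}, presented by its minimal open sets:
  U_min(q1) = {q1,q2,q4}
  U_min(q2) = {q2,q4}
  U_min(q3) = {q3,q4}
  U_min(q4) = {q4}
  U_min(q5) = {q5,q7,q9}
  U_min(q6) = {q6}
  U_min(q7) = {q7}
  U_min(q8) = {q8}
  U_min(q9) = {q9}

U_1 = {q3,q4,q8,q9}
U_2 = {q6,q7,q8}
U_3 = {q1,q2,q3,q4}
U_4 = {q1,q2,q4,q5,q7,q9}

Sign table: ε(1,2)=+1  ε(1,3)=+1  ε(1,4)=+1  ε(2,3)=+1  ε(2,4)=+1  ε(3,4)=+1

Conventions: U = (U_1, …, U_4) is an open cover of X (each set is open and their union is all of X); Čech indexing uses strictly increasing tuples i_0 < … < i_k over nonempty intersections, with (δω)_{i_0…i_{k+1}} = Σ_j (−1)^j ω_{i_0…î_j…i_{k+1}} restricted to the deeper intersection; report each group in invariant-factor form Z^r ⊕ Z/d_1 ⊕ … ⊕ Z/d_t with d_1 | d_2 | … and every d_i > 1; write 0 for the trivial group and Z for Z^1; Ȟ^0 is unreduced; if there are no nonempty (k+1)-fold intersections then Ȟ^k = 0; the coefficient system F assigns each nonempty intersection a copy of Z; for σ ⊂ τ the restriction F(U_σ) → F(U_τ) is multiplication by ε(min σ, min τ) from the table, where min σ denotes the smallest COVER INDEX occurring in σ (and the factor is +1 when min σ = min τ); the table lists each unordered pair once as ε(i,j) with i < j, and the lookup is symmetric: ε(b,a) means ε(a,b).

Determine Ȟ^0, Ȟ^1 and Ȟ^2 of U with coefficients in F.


nerve of the cover:
  U12={q8} U13={q3,q4} U14={q4,q9} U24={q7} U34={q1,q2,q4}
  U134={q4}
C dims 4,5,1; δ0: rk 3, SNF 1^3; δ1: rk 1, SNF 1^1
Ȟ^0 = (4 − 3) − 0 = 1, so Ȟ^0 ≅ Z
Ȟ^1 = (5 − 1) − 3 = 1, so Ȟ^1 ≅ Z
Ȟ^2 = (1 − 0) − 1 = 0, so Ȟ^2 ≅ 0

Ȟ^0 = Z; Ȟ^1 = Z; Ȟ^2 = 0


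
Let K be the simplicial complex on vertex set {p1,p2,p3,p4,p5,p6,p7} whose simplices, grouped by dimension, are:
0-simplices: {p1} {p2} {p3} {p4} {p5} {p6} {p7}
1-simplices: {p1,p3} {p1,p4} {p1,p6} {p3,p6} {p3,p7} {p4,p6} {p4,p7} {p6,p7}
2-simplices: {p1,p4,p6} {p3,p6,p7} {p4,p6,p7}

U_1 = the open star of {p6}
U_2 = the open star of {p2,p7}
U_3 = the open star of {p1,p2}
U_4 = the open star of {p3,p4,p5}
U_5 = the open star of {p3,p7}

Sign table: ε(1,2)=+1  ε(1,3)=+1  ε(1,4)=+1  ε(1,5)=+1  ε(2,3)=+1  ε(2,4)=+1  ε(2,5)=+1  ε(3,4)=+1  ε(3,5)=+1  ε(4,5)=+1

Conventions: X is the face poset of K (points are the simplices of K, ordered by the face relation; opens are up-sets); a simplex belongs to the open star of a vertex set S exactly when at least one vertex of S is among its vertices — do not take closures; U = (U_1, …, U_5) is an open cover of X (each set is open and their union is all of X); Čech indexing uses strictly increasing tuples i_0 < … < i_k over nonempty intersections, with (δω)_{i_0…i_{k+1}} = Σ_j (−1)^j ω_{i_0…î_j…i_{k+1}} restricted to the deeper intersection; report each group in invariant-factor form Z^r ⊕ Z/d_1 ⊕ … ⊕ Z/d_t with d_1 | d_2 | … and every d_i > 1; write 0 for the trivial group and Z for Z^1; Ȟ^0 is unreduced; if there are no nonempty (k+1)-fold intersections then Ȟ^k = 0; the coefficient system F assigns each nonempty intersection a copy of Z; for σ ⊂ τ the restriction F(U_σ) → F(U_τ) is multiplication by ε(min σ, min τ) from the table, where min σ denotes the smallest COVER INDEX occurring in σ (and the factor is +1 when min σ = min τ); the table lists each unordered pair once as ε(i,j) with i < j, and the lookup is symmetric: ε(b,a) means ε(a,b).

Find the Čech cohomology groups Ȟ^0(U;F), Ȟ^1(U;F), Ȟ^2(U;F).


Ȟ^0 ≅ Z,  Ȟ^1 ≅ Z,  Ȟ^2 ≅ 0

nerve of the cover:
  U1={{p6},{p1,p6},{p3,p6},{p4,p6},{p6,p7},{p1,p4,p6},{p3,p6,p7},{p4,p6,p7}} U2={{p2},{p7},{p3,p7},{p4,p7},{p6,p7},{p3,p6,p7},{p4,p6,p7}} U3={{p1},{p2},{p1,p3},{p1,p4},{p1,p6},{p1,p4,p6}} U4={{p3},{p4},{p5},{p1,p3},{p1,p4},{p3,p6},{p3,p7},{p4,p6},{p4,p7},{p1,p4,p6},{p3,p6,p7},{p4,p6,p7}} U5={{p3},{p7},{p1,p3},{p3,p6},{p3,p7},{p4,p7},{p6,p7},{p3,p6,p7},{p4,p6,p7}}
  U12={{p6,p7},{p3,p6,p7},{p4,p6,p7}} U13={{p1,p6},{p1,p4,p6}} U14={{p3,p6},{p4,p6},{p1,p4,p6},{p3,p6,p7},{p4,p6,p7}} U15={{p3,p6},{p6,p7},{p3,p6,p7},{p4,p6,p7}} U23={{p2}} U24={{p3,p7},{p4,p7},{p3,p6,p7},{p4,p6,p7}} U25={{p7},{p3,p7},{p4,p7},{p6,p7},{p3,p6,p7},{p4,p6,p7}} U34={{p1,p3},{p1,p4},{p1,p4,p6}} U35={{p1,p3}} U45={{p3},{p1,p3},{p3,p6},{p3,p7},{p4,p7},{p3,p6,p7},{p4,p6,p7}}
  U124={{p3,p6,p7},{p4,p6,p7}} U125={{p6,p7},{p3,p6,p7},{p4,p6,p7}} U134={{p1,p4,p6}} U145={{p3,p6},{p3,p6,p7},{p4,p6,p7}} U245={{p3,p7},{p4,p7},{p3,p6,p7},{p4,p6,p7}} U345={{p1,p3}}
  U1245={{p3,p6,p7},{p4,p6,p7}}
C dims 5,10,6,1; δ0: rk 4, SNF 1^4; δ1: rk 5, SNF 1^5; δ2: rk 1, SNF 1^1
Ȟ^0 = (5 − 4) − 0 = 1, so Ȟ^0 ≅ Z
Ȟ^1 = (10 − 5) − 4 = 1, so Ȟ^1 ≅ Z
Ȟ^2 = (6 − 1) − 5 = 0, so Ȟ^2 ≅ 0
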